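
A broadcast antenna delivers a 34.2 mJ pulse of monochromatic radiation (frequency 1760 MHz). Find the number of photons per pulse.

Per-photon energy: E = 1.166e-24 J (from frequency = 1760 MHz).
N = E_total / E_photon = 0.0342 J / 1.166e-24 J = 2.93e22.

2.93e22 photons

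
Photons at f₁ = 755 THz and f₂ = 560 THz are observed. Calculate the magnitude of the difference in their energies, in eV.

0.806 eV

Using E = hf: E₁ = 5.003e-19 J, E₂ = 3.711e-19 J.
|ΔE| = |5.003e-19 − 3.711e-19| = 1.29e-19 J = 0.806 eV.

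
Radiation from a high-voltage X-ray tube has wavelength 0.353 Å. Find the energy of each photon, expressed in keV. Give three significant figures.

First convert: λ = 0.353 Å = 3.53 × 10^-11 m.
Since E = hc/λ for a photon, E = 5.627 × 10^-15 J.
Converting to keV: E = 35.12 keV ≈ 35.1 keV.

35.1 keV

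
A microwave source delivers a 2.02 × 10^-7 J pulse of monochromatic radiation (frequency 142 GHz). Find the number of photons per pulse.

2.15 × 10^15 photons

Per-photon energy: E = 9.409 × 10^-23 J (from frequency = 142 GHz).
N = E_total / E_photon = 2.02 × 10^-7 J / 9.409 × 10^-23 J = 2.15 × 10^15.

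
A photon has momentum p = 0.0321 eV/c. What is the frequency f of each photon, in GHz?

(h = 6.62607015e-34 J·s, c = 2.99792458e8 m/s, 1 eV = 1.602176634e-19 J.)
First convert: p = 0.0321 eV/c = 1.7155e-29 kg·m/s.
Since f = pc/h for a photon, f = 7.762e12 Hz.
Converting to GHz: f = 7762 GHz ≈ 7760 GHz.

7760 GHz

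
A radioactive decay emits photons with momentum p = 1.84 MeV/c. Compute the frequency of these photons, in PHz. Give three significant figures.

4.45·10^5 PHz

Convert to SI: p = 1.84 MeV/c = 9.8335·10^-22 kg·m/s.
The photon relation is f = pc/h, giving f = 4.449·10^20 Hz.
Converting to PHz: f = 444900 PHz ≈ 4.45·10^5 PHz.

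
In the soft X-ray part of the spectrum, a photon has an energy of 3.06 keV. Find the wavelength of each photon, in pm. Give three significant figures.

Convert to SI: E = 3.06 keV = 4.9027 × 10^-16 J.
Since λ = hc/E for a photon, λ = 4.052 × 10^-10 m.
Converting to pm: λ = 405.2 pm ≈ 405 pm.

405 pm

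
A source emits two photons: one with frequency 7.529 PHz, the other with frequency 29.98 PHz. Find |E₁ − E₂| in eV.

92.8 eV

Using E = hf: E₁ = 4.9888 × 10^-18 J, E₂ = 1.9865 × 10^-17 J.
|ΔE| = |4.9888 × 10^-18 − 1.9865 × 10^-17| = 1.49 × 10^-17 J = 92.8 eV.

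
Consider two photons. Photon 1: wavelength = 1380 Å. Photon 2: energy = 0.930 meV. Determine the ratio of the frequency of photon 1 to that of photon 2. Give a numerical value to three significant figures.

9660

f_1 = 2.172e15 Hz (from wavelength = 1380 Å, via f = c/λ).
f_2 = 2.249e11 Hz (from energy = 0.930 meV, via f = E/h).
Ratio = 2.172e15 / 2.249e11 = 9660.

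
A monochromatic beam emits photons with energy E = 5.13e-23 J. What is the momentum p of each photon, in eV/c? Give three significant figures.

Take c = 2.99792458e8 m/s, 1 eV = 1.602176634e-19 J.
The photon relation is p = E/c, giving p = 1.711e-31 kg·m/s.
Converting to eV/c: p = 3.202e-4 eV/c ≈ 3.20e-4 eV/c.

3.20e-4 eV/c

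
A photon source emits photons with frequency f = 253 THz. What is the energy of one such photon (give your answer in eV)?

Take h = 6.62607015e-34 J·s, 1 eV = 1.602176634e-19 J.
In SI units: f = 253 THz = 2.53e14 Hz.
Apply E = hf: E = 1.676e-19 J.
Converting to eV: E = 1.046 eV ≈ 1.05 eV.

1.05 eV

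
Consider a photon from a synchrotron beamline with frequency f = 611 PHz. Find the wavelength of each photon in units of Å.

4.91 Å

Take c = 2.99792458e8 m/s.
In SI units: f = 611 PHz = 6.11e17 Hz.
The photon relation is λ = c/f, giving λ = 4.907e-10 m.
Converting to Å: λ = 4.907 Å ≈ 4.91 Å.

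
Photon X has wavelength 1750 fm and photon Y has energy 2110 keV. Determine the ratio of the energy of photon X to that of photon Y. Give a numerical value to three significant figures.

E_X = 1.135·10^-13 J (from wavelength = 1750 fm, via E = hc/λ).
E_Y = 3.381·10^-13 J (from energy = 2110 keV, via E given directly).
Ratio = 1.135·10^-13 / 3.381·10^-13 = 0.336.

0.336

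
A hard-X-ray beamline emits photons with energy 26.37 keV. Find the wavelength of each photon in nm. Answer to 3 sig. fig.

Convert to SI: E = 26.37 keV = 4.2249e-15 J.
For a photon λ = hc/E, so λ = 4.702e-11 m.
Converting to nm: λ = 0.04702 nm ≈ 0.0470 nm.

0.0470 nm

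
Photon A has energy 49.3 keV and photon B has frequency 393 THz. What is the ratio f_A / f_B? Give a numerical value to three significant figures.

f_A = 1.192e19 Hz (from energy = 49.3 keV, via f = E/h).
f_B = 3.930e14 Hz (from frequency = 393 THz, via f given directly).
Ratio = 1.192e19 / 3.930e14 = 3.03e4.

3.03e4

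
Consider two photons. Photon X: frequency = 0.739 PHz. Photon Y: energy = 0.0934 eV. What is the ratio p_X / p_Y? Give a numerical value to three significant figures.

32.7

p_X = 1.633·10^-27 kg·m/s (from frequency = 0.739 PHz, via p = hf/c).
p_Y = 4.992·10^-29 kg·m/s (from energy = 0.0934 eV, via p = E/c).
Ratio = 1.633·10^-27 / 4.992·10^-29 = 32.7.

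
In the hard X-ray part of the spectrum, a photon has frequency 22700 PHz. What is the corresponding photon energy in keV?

In SI units: f = 22700 PHz = 2.27·10^19 Hz.
For a photon E = hf, so E = 1.504·10^-14 J.
Converting to keV: E = 93.88 keV ≈ 93.9 keV.

93.9 keV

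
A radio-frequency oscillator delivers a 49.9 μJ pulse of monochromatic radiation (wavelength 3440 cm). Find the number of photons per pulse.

8.64e21 photons

Per-photon energy: E = 5.775e-27 J (from wavelength = 3440 cm).
N = E_total / E_photon = 4.99e-5 J / 5.775e-27 J = 8.64e21.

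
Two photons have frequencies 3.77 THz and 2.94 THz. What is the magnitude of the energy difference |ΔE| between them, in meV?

Using E = hf: E₁ = 2.498 × 10^-21 J, E₂ = 1.948 × 10^-21 J.
|ΔE| = |2.498 × 10^-21 − 1.948 × 10^-21| = 5.50 × 10^-22 J = 3.43 meV.

3.43 meV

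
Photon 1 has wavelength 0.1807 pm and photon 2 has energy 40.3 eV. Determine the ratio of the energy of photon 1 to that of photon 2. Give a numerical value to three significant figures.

E_1 = 1.099 × 10^-12 J (from wavelength = 0.1807 pm, via E = hc/λ).
E_2 = 6.457 × 10^-18 J (from energy = 40.3 eV, via E given directly).
Ratio = 1.099 × 10^-12 / 6.457 × 10^-18 = 1.70 × 10^5.

1.70 × 10^5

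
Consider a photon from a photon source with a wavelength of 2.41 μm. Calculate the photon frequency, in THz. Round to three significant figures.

Use c = 2.99792458e8 m/s.
In SI units: λ = 2.41 μm = 2.41e-6 m.
Since f = c/λ for a photon, f = 1.244e14 Hz.
Converting to THz: f = 124.4 THz ≈ 124 THz.

124 THz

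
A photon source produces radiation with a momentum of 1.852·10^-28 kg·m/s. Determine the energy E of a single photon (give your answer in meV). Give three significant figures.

Use c = 2.99792458·10^8 m/s, 1 eV = 1.602176634·10^-19 J.
Apply E = pc: E = 5.552·10^-20 J.
Converting to meV: E = 346.5 meV ≈ 347 meV.

347 meV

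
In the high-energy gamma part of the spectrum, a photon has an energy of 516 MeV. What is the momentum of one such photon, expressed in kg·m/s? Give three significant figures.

Use c = 2.99792458·10^8 m/s, 1 eV = 1.602176634·10^-19 J.
In SI units: E = 516 MeV = 8.2672·10^-11 J.
The photon relation is p = E/c, giving p = 2.758·10^-19 kg·m/s.
So p ≈ 2.76·10^-19 kg·m/s.

2.76·10^-19 kg·m/s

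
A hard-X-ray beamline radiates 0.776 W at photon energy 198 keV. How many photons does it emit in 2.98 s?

7.29e13 photons

Total energy: E_total = P·t = 0.776 × 2.98 = 2.312 J.
Per-photon energy: E = 3.172e-14 J.
N = E_total / E_photon = 7.29e13.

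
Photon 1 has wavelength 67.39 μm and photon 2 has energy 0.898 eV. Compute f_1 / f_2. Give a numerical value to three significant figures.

f_1 = 4.449 × 10^12 Hz (from wavelength = 67.39 μm, via f = c/λ).
f_2 = 2.171 × 10^14 Hz (from energy = 0.898 eV, via f = E/h).
Ratio = 4.449 × 10^12 / 2.171 × 10^14 = 0.0205.

0.0205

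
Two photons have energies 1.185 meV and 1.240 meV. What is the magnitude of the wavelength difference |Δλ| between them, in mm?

0.0464 mm

Using λ = hc/E: λ₁ = 0.0010463 m, λ₂ = 9.9987·10^-4 m.
|Δλ| = |0.0010463 − 9.9987·10^-4| = 4.64·10^-5 m = 0.0464 mm.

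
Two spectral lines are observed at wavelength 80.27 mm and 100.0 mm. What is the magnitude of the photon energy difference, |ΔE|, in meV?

Using E = hc/λ: E₁ = 2.4747e-24 J, E₂ = 1.9864e-24 J.
|ΔE| = |2.4747e-24 − 1.9864e-24| = 4.88e-25 J = 3.05e-3 meV.

3.05e-3 meV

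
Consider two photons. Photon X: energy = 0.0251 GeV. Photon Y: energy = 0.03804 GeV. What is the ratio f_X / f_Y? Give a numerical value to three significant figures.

0.660

f_X = 6.069e21 Hz (from energy = 0.0251 GeV, via f = E/h).
f_Y = 9.198e21 Hz (from energy = 0.03804 GeV, via f = E/h).
Ratio = 6.069e21 / 9.198e21 = 0.660.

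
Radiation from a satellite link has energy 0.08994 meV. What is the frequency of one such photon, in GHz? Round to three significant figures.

In SI units: E = 0.08994 meV = 1.4410 × 10^-23 J.
Apply f = E/h: f = 2.175 × 10^10 Hz.
Converting to GHz: f = 21.75 GHz ≈ 21.7 GHz.

21.7 GHz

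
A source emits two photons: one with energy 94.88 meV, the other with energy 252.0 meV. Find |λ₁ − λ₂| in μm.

Using λ = hc/E: λ₁ = 1.3067e-5 m, λ₂ = 4.9200e-6 m.
|Δλ| = |1.3067e-5 − 4.9200e-6| = 8.15e-6 m = 8.15 μm.

8.15 μm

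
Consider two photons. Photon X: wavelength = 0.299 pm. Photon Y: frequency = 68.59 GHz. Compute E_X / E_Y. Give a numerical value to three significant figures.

1.46e10

E_X = 6.644e-13 J (from wavelength = 0.299 pm, via E = hc/λ).
E_Y = 4.545e-23 J (from frequency = 68.59 GHz, via E = hf).
Ratio = 6.644e-13 / 4.545e-23 = 1.46e10.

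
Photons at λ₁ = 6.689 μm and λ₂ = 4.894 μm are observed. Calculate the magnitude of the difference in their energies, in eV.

0.0680 eV

Using E = hc/λ: E₁ = 2.9697 × 10^-20 J, E₂ = 4.0589 × 10^-20 J.
|ΔE| = |2.9697 × 10^-20 − 4.0589 × 10^-20| = 1.09 × 10^-20 J = 0.0680 eV.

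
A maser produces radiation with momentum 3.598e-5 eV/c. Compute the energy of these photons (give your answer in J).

5.76e-24 J

Take c = 2.99792458e8 m/s, 1 eV = 1.602176634e-19 J.
In SI units: p = 3.598e-5 eV/c = 1.9229e-32 kg·m/s.
Since E = pc for a photon, E = 5.765e-24 J.
So E ≈ 5.76e-24 J.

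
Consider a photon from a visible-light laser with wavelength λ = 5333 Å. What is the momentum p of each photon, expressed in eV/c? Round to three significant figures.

2.32 eV/c

First convert: λ = 5333 Å = 5.333 × 10^-7 m.
Apply p = h/λ: p = 1.242 × 10^-27 kg·m/s.
Converting to eV/c: p = 2.325 eV/c ≈ 2.32 eV/c.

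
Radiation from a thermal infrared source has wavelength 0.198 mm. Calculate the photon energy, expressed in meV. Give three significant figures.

Use h = 6.62607015e-34 J·s, c = 2.99792458e8 m/s, 1 eV = 1.602176634e-19 J.
In SI units: λ = 0.198 mm = 1.98e-4 m.
Apply E = hc/λ: E = 1.003e-21 J.
Converting to meV: E = 6.262 meV ≈ 6.26 meV.

6.26 meV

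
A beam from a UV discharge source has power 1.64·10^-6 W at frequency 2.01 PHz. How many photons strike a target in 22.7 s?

Total energy: E_total = P·t = 1.64·10^-6 × 22.7 = 3.723·10^-5 J.
Per-photon energy: E = 1.332·10^-18 J.
N = E_total / E_photon = 2.80·10^13.

2.80·10^13 photons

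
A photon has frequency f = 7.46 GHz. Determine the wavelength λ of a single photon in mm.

(c = 2.99792458 × 10^8 m/s.)
In SI units: f = 7.46 GHz = 7.46 × 10^9 Hz.
Since λ = c/f for a photon, λ = 0.04019 m.
Converting to mm: λ = 40.19 mm ≈ 40.2 mm.

40.2 mm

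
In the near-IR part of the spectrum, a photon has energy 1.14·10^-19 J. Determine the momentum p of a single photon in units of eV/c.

(c = 2.99792458·10^8 m/s, 1 eV = 1.602176634·10^-19 J.)
Since p = E/c for a photon, p = 3.803·10^-28 kg·m/s.
Converting to eV/c: p = 0.7115 eV/c ≈ 0.712 eV/c.

0.712 eV/c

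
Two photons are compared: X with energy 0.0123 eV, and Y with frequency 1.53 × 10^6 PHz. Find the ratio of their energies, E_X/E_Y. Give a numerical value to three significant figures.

E_X = 1.971 × 10^-21 J (from energy = 0.0123 eV, via E given directly).
E_Y = 1.014 × 10^-12 J (from frequency = 1.53 × 10^6 PHz, via E = hf).
Ratio = 1.971 × 10^-21 / 1.014 × 10^-12 = 1.94 × 10^-9.

1.94 × 10^-9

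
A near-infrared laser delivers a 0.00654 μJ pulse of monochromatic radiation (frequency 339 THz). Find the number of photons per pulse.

Per-photon energy: E = 2.246 × 10^-19 J (from frequency = 339 THz).
N = E_total / E_photon = 6.54 × 10^-9 J / 2.246 × 10^-19 J = 2.91 × 10^10.

2.91 × 10^10 photons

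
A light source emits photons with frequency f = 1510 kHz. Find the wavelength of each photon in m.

199 m

Use c = 2.99792458e8 m/s.
In SI units: f = 1510 kHz = 1.51e6 Hz.
Since λ = c/f for a photon, λ = 198.5 m.
So λ ≈ 199 m.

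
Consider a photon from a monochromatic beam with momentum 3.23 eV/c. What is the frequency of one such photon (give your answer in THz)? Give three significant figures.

(h = 6.62607015e-34 J·s, c = 2.99792458e8 m/s, 1 eV = 1.602176634e-19 J.)
First convert: p = 3.23 eV/c = 1.7262e-27 kg·m/s.
The photon relation is f = pc/h, giving f = 7.810e14 Hz.
Converting to THz: f = 781.0 THz ≈ 781 THz.

781 THz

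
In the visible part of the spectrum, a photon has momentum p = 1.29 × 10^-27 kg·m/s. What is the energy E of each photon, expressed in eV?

2.41 eV

The photon relation is E = pc, giving E = 3.867 × 10^-19 J.
Converting to eV: E = 2.414 eV ≈ 2.41 eV.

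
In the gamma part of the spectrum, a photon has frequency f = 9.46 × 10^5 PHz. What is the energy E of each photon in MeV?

3.91 MeV

Convert to SI: f = 9.46 × 10^5 PHz = 9.46 × 10^20 Hz.
The photon relation is E = hf, giving E = 6.268 × 10^-13 J.
Converting to MeV: E = 3.912 MeV ≈ 3.91 MeV.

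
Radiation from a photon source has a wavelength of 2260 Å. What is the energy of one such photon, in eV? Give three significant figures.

Use h = 6.62607015 × 10^-34 J·s, c = 2.99792458 × 10^8 m/s, 1 eV = 1.602176634 × 10^-19 J.
In SI units: λ = 2260 Å = 2.26 × 10^-7 m.
For a photon E = hc/λ, so E = 8.790 × 10^-19 J.
Converting to eV: E = 5.486 eV ≈ 5.49 eV.

5.49 eV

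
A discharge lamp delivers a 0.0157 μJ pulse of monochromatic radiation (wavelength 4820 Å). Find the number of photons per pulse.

3.81e10 photons

Per-photon energy: E = 4.121e-19 J (from wavelength = 4820 Å).
N = E_total / E_photon = 1.57e-8 J / 4.121e-19 J = 3.81e10.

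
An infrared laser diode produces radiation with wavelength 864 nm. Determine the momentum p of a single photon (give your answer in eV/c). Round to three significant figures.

Take h = 6.62607015·10^-34 J·s, c = 2.99792458·10^8 m/s, 1 eV = 1.602176634·10^-19 J.
Convert to SI: λ = 864 nm = 8.64·10^-7 m.
For a photon p = h/λ, so p = 7.669·10^-28 kg·m/s.
Converting to eV/c: p = 1.435 eV/c ≈ 1.44 eV/c.

1.44 eV/c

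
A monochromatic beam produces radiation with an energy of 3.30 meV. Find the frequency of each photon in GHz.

First convert: E = 3.30 meV = 5.2872 × 10^-22 J.
Since f = E/h for a photon, f = 7.979 × 10^11 Hz.
Converting to GHz: f = 797.9 GHz ≈ 798 GHz.

798 GHz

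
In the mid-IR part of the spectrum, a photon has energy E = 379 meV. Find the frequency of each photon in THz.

91.6 THz

(h = 6.62607015·10^-34 J·s, 1 eV = 1.602176634·10^-19 J.)
First convert: E = 379 meV = 6.0722·10^-20 J.
For a photon f = E/h, so f = 9.164·10^13 Hz.
Converting to THz: f = 91.64 THz ≈ 91.6 THz.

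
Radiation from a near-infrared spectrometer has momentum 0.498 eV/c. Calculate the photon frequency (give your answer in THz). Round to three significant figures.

First convert: p = 0.498 eV/c = 2.6615 × 10^-28 kg·m/s.
For a photon f = pc/h, so f = 1.204 × 10^14 Hz.
Converting to THz: f = 120.4 THz ≈ 120 THz.

120 THz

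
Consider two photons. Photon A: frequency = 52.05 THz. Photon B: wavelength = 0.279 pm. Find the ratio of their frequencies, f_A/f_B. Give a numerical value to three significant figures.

f_A = 5.205e13 Hz (from frequency = 52.05 THz, via f given directly).
f_B = 1.075e21 Hz (from wavelength = 0.279 pm, via f = c/λ).
Ratio = 5.205e13 / 1.075e21 = 4.84e-8.

4.84e-8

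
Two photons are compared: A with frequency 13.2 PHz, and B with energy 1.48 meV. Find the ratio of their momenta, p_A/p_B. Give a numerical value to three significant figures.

3.69·10^4

p_A = 2.917·10^-26 kg·m/s (from frequency = 13.2 PHz, via p = hf/c).
p_B = 7.910·10^-31 kg·m/s (from energy = 1.48 meV, via p = E/c).
Ratio = 2.917·10^-26 / 7.910·10^-31 = 3.69·10^4.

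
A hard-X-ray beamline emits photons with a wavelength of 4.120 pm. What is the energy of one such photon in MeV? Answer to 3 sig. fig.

0.301 MeV

In SI units: λ = 4.120 pm = 4.120 × 10^-12 m.
Apply E = hc/λ: E = 4.821 × 10^-14 J.
Converting to MeV: E = 0.3009 MeV ≈ 0.301 MeV.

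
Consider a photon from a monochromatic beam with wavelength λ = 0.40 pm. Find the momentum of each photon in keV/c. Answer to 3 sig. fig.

3100 keV/c

(h = 6.62607015e-34 J·s, c = 2.99792458e8 m/s, 1 eV = 1.602176634e-19 J.)
Convert to SI: λ = 0.40 pm = 4.0e-13 m.
The photon relation is p = h/λ, giving p = 1.657e-21 kg·m/s.
Converting to keV/c: p = 3100 keV/c ≈ 3100 keV/c.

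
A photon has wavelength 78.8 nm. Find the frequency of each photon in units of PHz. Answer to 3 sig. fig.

3.80 PHz

Take c = 2.99792458e8 m/s.
In SI units: λ = 78.8 nm = 7.88e-8 m.
The photon relation is f = c/λ, giving f = 3.804e15 Hz.
Converting to PHz: f = 3.804 PHz ≈ 3.80 PHz.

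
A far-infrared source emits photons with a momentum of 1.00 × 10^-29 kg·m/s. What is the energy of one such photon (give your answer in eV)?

0.0187 eV

The photon relation is E = pc, giving E = 2.998 × 10^-21 J.
Converting to eV: E = 0.01871 eV ≈ 0.0187 eV.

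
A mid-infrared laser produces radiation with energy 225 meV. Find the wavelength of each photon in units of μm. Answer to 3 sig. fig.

5.51 μm

Use h = 6.62607015e-34 J·s, c = 2.99792458e8 m/s, 1 eV = 1.602176634e-19 J.
Convert to SI: E = 225 meV = 3.6049e-20 J.
For a photon λ = hc/E, so λ = 5.510e-6 m.
Converting to μm: λ = 5.510 μm ≈ 5.51 μm.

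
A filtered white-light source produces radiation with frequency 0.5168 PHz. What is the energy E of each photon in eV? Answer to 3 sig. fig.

Convert to SI: f = 0.5168 PHz = 5.168e14 Hz.
Apply E = hf: E = 3.424e-19 J.
Converting to eV: E = 2.137 eV ≈ 2.14 eV.

2.14 eV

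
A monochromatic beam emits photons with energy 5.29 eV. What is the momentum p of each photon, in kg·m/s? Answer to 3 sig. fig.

Take c = 2.99792458e8 m/s, 1 eV = 1.602176634e-19 J.
Convert to SI: E = 5.29 eV = 8.4755e-19 J.
The photon relation is p = E/c, giving p = 2.827e-27 kg·m/s.
So p ≈ 2.83e-27 kg·m/s.

2.83e-27 kg·m/s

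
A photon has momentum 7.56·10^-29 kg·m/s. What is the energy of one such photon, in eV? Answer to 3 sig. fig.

Apply E = pc: E = 2.266·10^-20 J.
Converting to eV: E = 0.1415 eV ≈ 0.141 eV.

0.141 eV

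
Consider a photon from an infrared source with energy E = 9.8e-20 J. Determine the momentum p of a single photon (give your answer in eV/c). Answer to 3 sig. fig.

The photon relation is p = E/c, giving p = 3.269e-28 kg·m/s.
Converting to eV/c: p = 0.6117 eV/c ≈ 0.612 eV/c.

0.612 eV/c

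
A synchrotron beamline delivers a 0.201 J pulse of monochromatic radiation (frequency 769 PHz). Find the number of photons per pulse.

Per-photon energy: E = 5.095 × 10^-16 J (from frequency = 769 PHz).
N = E_total / E_photon = 0.201 J / 5.095 × 10^-16 J = 3.94 × 10^14.

3.94 × 10^14 photons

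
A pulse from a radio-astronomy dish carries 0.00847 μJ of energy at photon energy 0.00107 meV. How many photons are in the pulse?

4.94e16 photons

Per-photon energy: E = 1.714e-25 J (from energy = 0.00107 meV).
N = E_total / E_photon = 8.47e-9 J / 1.714e-25 J = 4.94e16.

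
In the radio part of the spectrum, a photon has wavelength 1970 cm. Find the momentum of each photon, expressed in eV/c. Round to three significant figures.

6.29·10^-8 eV/c

(h = 6.62607015·10^-34 J·s, c = 2.99792458·10^8 m/s, 1 eV = 1.602176634·10^-19 J.)
Convert to SI: λ = 1970 cm = 19.7 m.
Since p = h/λ for a photon, p = 3.363·10^-35 kg·m/s.
Converting to eV/c: p = 6.294·10^-8 eV/c ≈ 6.29·10^-8 eV/c.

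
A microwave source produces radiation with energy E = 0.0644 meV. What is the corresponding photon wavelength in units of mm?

Take h = 6.62607015e-34 J·s, c = 2.99792458e8 m/s, 1 eV = 1.602176634e-19 J.
First convert: E = 0.0644 meV = 1.0318e-23 J.
Apply λ = hc/E: λ = 0.01925 m.
Converting to mm: λ = 19.25 mm ≈ 19.3 mm.

19.3 mm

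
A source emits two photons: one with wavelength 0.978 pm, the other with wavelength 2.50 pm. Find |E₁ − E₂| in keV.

Using E = hc/λ: E₁ = 2.031·10^-13 J, E₂ = 7.946·10^-14 J.
|ΔE| = |2.031·10^-13 − 7.946·10^-14| = 1.24·10^-13 J = 772 keV.

772 keV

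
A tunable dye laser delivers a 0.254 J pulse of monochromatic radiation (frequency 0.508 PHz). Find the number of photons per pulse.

7.55 × 10^17 photons

Per-photon energy: E = 3.366 × 10^-19 J (from frequency = 0.508 PHz).
N = E_total / E_photon = 0.254 J / 3.366 × 10^-19 J = 7.55 × 10^17.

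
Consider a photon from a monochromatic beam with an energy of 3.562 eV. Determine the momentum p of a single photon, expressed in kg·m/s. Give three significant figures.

Use c = 2.99792458e8 m/s, 1 eV = 1.602176634e-19 J.
Convert to SI: E = 3.562 eV = 5.7070e-19 J.
For a photon p = E/c, so p = 1.904e-27 kg·m/s.
So p ≈ 1.90e-27 kg·m/s.

1.90e-27 kg·m/s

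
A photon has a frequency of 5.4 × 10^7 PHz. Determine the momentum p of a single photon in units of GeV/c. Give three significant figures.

0.223 GeV/c

Use h = 6.62607015 × 10^-34 J·s, c = 2.99792458 × 10^8 m/s, 1 eV = 1.602176634 × 10^-19 J.
In SI units: f = 5.4 × 10^7 PHz = 5.4 × 10^22 Hz.
Apply p = hf/c: p = 1.194 × 10^-19 kg·m/s.
Converting to GeV/c: p = 0.2233 GeV/c ≈ 0.223 GeV/c.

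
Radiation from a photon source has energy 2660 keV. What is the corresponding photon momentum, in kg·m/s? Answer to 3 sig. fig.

(c = 2.99792458 × 10^8 m/s, 1 eV = 1.602176634 × 10^-19 J.)
In SI units: E = 2660 keV = 4.2618 × 10^-13 J.
Since p = E/c for a photon, p = 1.422 × 10^-21 kg·m/s.
So p ≈ 1.42 × 10^-21 kg·m/s.

1.42 × 10^-21 kg·m/s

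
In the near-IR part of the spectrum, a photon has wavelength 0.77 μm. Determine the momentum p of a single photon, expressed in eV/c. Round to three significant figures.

First convert: λ = 0.77 μm = 7.7 × 10^-7 m.
For a photon p = h/λ, so p = 8.605 × 10^-28 kg·m/s.
Converting to eV/c: p = 1.610 eV/c ≈ 1.61 eV/c.

1.61 eV/c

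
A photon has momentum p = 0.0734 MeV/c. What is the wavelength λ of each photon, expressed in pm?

16.9 pm

Use h = 6.62607015·10^-34 J·s, c = 2.99792458·10^8 m/s, 1 eV = 1.602176634·10^-19 J.
In SI units: p = 0.0734 MeV/c = 3.9227·10^-23 kg·m/s.
Apply λ = h/p: λ = 1.689·10^-11 m.
Converting to pm: λ = 16.89 pm ≈ 16.9 pm.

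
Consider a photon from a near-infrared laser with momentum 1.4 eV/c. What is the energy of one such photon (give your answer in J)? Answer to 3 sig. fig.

2.24e-19 J

Convert to SI: p = 1.4 eV/c = 7.4820e-28 kg·m/s.
The photon relation is E = pc, giving E = 2.243e-19 J.
So E ≈ 2.24e-19 J.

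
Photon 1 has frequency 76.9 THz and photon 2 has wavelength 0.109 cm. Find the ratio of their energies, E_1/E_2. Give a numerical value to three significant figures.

E_1 = 5.095 × 10^-20 J (from frequency = 76.9 THz, via E = hf).
E_2 = 1.822 × 10^-22 J (from wavelength = 0.109 cm, via E = hc/λ).
Ratio = 5.095 × 10^-20 / 1.822 × 10^-22 = 280.

280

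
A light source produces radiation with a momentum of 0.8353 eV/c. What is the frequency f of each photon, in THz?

Convert to SI: p = 0.8353 eV/c = 4.4641 × 10^-28 kg·m/s.
Apply f = pc/h: f = 2.020 × 10^14 Hz.
Converting to THz: f = 202.0 THz ≈ 202 THz.

202 THz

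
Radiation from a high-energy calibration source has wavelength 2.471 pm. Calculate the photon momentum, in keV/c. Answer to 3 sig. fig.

In SI units: λ = 2.471 pm = 2.471 × 10^-12 m.
Since p = h/λ for a photon, p = 2.682 × 10^-22 kg·m/s.
Converting to keV/c: p = 501.8 keV/c ≈ 502 keV/c.

502 keV/c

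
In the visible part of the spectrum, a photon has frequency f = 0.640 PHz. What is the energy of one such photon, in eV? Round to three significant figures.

2.65 eV

Take h = 6.62607015e-34 J·s, 1 eV = 1.602176634e-19 J.
First convert: f = 0.640 PHz = 6.40e14 Hz.
For a photon E = hf, so E = 4.241e-19 J.
Converting to eV: E = 2.647 eV ≈ 2.65 eV.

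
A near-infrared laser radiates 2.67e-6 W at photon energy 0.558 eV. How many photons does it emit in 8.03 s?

2.40e14 photons

Total energy: E_total = P·t = 2.67e-6 × 8.03 = 2.144e-5 J.
Per-photon energy: E = 8.940e-20 J.
N = E_total / E_photon = 2.40e14.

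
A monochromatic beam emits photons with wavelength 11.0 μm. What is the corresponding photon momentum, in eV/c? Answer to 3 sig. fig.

In SI units: λ = 11.0 μm = 1.10e-5 m.
Apply p = h/λ: p = 6.024e-29 kg·m/s.
Converting to eV/c: p = 0.1127 eV/c ≈ 0.113 eV/c.

0.113 eV/c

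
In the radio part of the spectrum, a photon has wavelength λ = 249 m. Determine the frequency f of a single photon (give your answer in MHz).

1.20 MHz

Apply f = c/λ: f = 1.204 × 10^6 Hz.
Converting to MHz: f = 1.204 MHz ≈ 1.20 MHz.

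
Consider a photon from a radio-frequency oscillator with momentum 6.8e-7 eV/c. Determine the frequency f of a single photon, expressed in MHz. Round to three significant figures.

(h = 6.62607015e-34 J·s, c = 2.99792458e8 m/s, 1 eV = 1.602176634e-19 J.)
First convert: p = 6.8e-7 eV/c = 3.6341e-34 kg·m/s.
Since f = pc/h for a photon, f = 1.644e8 Hz.
Converting to MHz: f = 164.4 MHz ≈ 164 MHz.

164 MHz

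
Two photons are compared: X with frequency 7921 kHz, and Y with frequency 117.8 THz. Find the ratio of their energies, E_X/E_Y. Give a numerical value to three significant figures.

E_X = 5.249e-27 J (from frequency = 7921 kHz, via E = hf).
E_Y = 7.806e-20 J (from frequency = 117.8 THz, via E = hf).
Ratio = 5.249e-27 / 7.806e-20 = 6.72e-8.

6.72e-8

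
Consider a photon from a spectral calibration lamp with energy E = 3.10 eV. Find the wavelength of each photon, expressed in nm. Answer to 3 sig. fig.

(h = 6.62607015e-34 J·s, c = 2.99792458e8 m/s, 1 eV = 1.602176634e-19 J.)
Convert to SI: E = 3.10 eV = 4.9667e-19 J.
Since λ = hc/E for a photon, λ = 3.999e-7 m.
Converting to nm: λ = 399.9 nm ≈ 400 nm.

400 nm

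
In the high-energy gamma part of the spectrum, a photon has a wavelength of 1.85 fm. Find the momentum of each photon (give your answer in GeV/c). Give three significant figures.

0.670 GeV/c

(h = 6.62607015e-34 J·s, c = 2.99792458e8 m/s, 1 eV = 1.602176634e-19 J.)
First convert: λ = 1.85 fm = 1.85e-15 m.
The photon relation is p = h/λ, giving p = 3.582e-19 kg·m/s.
Converting to GeV/c: p = 0.6702 GeV/c ≈ 0.670 GeV/c.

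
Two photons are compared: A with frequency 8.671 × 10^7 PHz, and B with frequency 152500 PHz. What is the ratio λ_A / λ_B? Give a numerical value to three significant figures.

λ_A = 3.457 × 10^-15 m (from frequency = 8.671 × 10^7 PHz, via λ = c/f).
λ_B = 1.966 × 10^-12 m (from frequency = 152500 PHz, via λ = c/f).
Ratio = 3.457 × 10^-15 / 1.966 × 10^-12 = 1.76 × 10^-3.

1.76 × 10^-3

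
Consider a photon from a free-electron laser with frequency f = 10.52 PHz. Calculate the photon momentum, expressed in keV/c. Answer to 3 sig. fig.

0.0435 keV/c

(h = 6.62607015e-34 J·s, c = 2.99792458e8 m/s, 1 eV = 1.602176634e-19 J.)
Convert to SI: f = 10.52 PHz = 1.052e16 Hz.
Since p = hf/c for a photon, p = 2.325e-26 kg·m/s.
Converting to keV/c: p = 0.04351 keV/c ≈ 0.0435 keV/c.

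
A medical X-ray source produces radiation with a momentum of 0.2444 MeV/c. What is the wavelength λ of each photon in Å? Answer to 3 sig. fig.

Use h = 6.62607015 × 10^-34 J·s, c = 2.99792458 × 10^8 m/s, 1 eV = 1.602176634 × 10^-19 J.
Convert to SI: p = 0.2444 MeV/c = 1.3061 × 10^-22 kg·m/s.
Since λ = h/p for a photon, λ = 5.073 × 10^-12 m.
Converting to Å: λ = 0.05073 Å ≈ 0.0507 Å.

0.0507 Å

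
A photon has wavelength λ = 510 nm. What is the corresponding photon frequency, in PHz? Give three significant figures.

Take c = 2.99792458 × 10^8 m/s.
Convert to SI: λ = 510 nm = 5.10 × 10^-7 m.
The photon relation is f = c/λ, giving f = 5.878 × 10^14 Hz.
Converting to PHz: f = 0.5878 PHz ≈ 0.588 PHz.

0.588 PHz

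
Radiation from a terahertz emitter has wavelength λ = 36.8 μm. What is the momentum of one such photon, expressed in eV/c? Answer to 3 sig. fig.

Use h = 6.62607015 × 10^-34 J·s, c = 2.99792458 × 10^8 m/s, 1 eV = 1.602176634 × 10^-19 J.
Convert to SI: λ = 36.8 μm = 3.68 × 10^-5 m.
The photon relation is p = h/λ, giving p = 1.801 × 10^-29 kg·m/s.
Converting to eV/c: p = 0.03369 eV/c ≈ 0.0337 eV/c.

0.0337 eV/c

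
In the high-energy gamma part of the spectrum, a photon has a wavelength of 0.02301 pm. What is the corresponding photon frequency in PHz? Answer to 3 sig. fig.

1.30 × 10^7 PHz

Convert to SI: λ = 0.02301 pm = 2.301 × 10^-14 m.
The photon relation is f = c/λ, giving f = 1.303 × 10^22 Hz.
Converting to PHz: f = 1.303 × 10^7 PHz ≈ 1.30 × 10^7 PHz.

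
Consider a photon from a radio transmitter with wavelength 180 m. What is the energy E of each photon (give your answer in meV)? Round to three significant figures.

6.89e-6 meV

Use h = 6.62607015e-34 J·s, c = 2.99792458e8 m/s, 1 eV = 1.602176634e-19 J.
The photon relation is E = hc/λ, giving E = 1.104e-27 J.
Converting to meV: E = 6.888e-6 meV ≈ 6.89e-6 meV.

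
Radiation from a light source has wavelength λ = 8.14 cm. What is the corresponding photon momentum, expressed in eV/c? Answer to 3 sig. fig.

1.52·10^-5 eV/c

In SI units: λ = 8.14 cm = 0.0814 m.
Apply p = h/λ: p = 8.140·10^-33 kg·m/s.
Converting to eV/c: p = 1.523·10^-5 eV/c ≈ 1.52·10^-5 eV/c.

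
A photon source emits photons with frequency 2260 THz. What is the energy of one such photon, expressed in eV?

First convert: f = 2260 THz = 2.26e15 Hz.
The photon relation is E = hf, giving E = 1.497e-18 J.
Converting to eV: E = 9.347 eV ≈ 9.35 eV.

9.35 eV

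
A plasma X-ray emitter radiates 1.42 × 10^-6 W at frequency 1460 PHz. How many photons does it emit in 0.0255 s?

3.74 × 10^7 photons

Total energy: E_total = P·t = 1.42 × 10^-6 × 0.0255 = 3.621 × 10^-8 J.
Per-photon energy: E = 9.674 × 10^-16 J.
N = E_total / E_photon = 3.74 × 10^7.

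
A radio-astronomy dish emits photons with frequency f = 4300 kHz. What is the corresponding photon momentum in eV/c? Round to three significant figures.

In SI units: f = 4300 kHz = 4.30e6 Hz.
Apply p = hf/c: p = 9.504e-36 kg·m/s.
Converting to eV/c: p = 1.778e-8 eV/c ≈ 1.78e-8 eV/c.

1.78e-8 eV/c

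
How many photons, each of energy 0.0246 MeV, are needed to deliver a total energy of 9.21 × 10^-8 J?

2.34 × 10^7 photons

Per-photon energy: E = 3.941 × 10^-15 J (from energy = 0.0246 MeV).
N = E_total / E_photon = 9.21 × 10^-8 J / 3.941 × 10^-15 J = 2.34 × 10^7.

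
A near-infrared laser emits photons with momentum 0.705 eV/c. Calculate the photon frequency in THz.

170 THz

First convert: p = 0.705 eV/c = 3.7677 × 10^-28 kg·m/s.
For a photon f = pc/h, so f = 1.705 × 10^14 Hz.
Converting to THz: f = 170.5 THz ≈ 170 THz.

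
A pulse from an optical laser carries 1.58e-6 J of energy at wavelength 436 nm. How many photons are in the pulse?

Per-photon energy: E = 4.556e-19 J (from wavelength = 436 nm).
N = E_total / E_photon = 1.58e-6 J / 4.556e-19 J = 3.47e12.

3.47e12 photons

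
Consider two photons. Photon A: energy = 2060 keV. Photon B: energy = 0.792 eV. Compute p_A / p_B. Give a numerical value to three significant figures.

p_A = 1.101e-21 kg·m/s (from energy = 2060 keV, via p = E/c).
p_B = 4.233e-28 kg·m/s (from energy = 0.792 eV, via p = E/c).
Ratio = 1.101e-21 / 4.233e-28 = 2.60e6.

2.60e6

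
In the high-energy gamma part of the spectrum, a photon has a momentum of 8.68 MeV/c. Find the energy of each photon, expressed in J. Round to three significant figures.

1.39 × 10^-12 J

(c = 2.99792458 × 10^8 m/s, 1 eV = 1.602176634 × 10^-19 J.)
Convert to SI: p = 8.68 MeV/c = 4.6388 × 10^-21 kg·m/s.
For a photon E = pc, so E = 1.391 × 10^-12 J.
So E ≈ 1.39 × 10^-12 J.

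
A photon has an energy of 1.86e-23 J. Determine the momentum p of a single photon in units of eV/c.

1.16e-4 eV/c

Take c = 2.99792458e8 m/s, 1 eV = 1.602176634e-19 J.
Since p = E/c for a photon, p = 6.204e-32 kg·m/s.
Converting to eV/c: p = 1.161e-4 eV/c ≈ 1.16e-4 eV/c.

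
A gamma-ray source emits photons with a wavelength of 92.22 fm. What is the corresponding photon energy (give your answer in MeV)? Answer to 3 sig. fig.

13.4 MeV

(h = 6.62607015e-34 J·s, c = 2.99792458e8 m/s, 1 eV = 1.602176634e-19 J.)
First convert: λ = 92.22 fm = 9.222e-14 m.
For a photon E = hc/λ, so E = 2.154e-12 J.
Converting to MeV: E = 13.44 MeV ≈ 13.4 MeV.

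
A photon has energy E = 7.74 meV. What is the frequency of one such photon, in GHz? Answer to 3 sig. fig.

Convert to SI: E = 7.74 meV = 1.2401·10^-21 J.
Apply f = E/h: f = 1.872·10^12 Hz.
Converting to GHz: f = 1872 GHz ≈ 1870 GHz.

1870 GHz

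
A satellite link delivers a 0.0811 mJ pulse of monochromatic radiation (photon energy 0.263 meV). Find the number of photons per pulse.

Per-photon energy: E = 4.214 × 10^-23 J (from energy = 0.263 meV).
N = E_total / E_photon = 8.11 × 10^-5 J / 4.214 × 10^-23 J = 1.92 × 10^18.

1.92 × 10^18 photons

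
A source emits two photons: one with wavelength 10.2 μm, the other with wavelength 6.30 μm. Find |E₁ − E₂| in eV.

Using E = hc/λ: E₁ = 1.947e-20 J, E₂ = 3.153e-20 J.
|ΔE| = |1.947e-20 − 3.153e-20| = 1.21e-20 J = 0.0752 eV.

0.0752 eV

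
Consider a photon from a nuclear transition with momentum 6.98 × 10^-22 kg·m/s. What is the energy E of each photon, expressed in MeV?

The photon relation is E = pc, giving E = 2.093 × 10^-13 J.
Converting to MeV: E = 1.306 MeV ≈ 1.31 MeV.

1.31 MeV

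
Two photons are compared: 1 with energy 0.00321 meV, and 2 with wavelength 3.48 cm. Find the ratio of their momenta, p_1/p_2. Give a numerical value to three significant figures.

p_1 = 1.716·10^-33 kg·m/s (from energy = 0.00321 meV, via p = E/c).
p_2 = 1.904·10^-32 kg·m/s (from wavelength = 3.48 cm, via p = h/λ).
Ratio = 1.716·10^-33 / 1.904·10^-32 = 0.0901.

0.0901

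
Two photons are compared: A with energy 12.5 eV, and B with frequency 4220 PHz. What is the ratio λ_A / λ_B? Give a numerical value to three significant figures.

1400

λ_A = 9.919e-8 m (from energy = 12.5 eV, via λ = hc/E).
λ_B = 7.104e-11 m (from frequency = 4220 PHz, via λ = c/f).
Ratio = 9.919e-8 / 7.104e-11 = 1400.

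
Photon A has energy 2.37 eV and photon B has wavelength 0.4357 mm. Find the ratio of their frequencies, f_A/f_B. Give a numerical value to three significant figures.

f_A = 5.731e14 Hz (from energy = 2.37 eV, via f = E/h).
f_B = 6.881e11 Hz (from wavelength = 0.4357 mm, via f = c/λ).
Ratio = 5.731e14 / 6.881e11 = 833.

833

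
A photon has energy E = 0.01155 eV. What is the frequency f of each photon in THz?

First convert: E = 0.01155 eV = 1.8505 × 10^-21 J.
For a photon f = E/h, so f = 2.793 × 10^12 Hz.
Converting to THz: f = 2.793 THz ≈ 2.79 THz.

2.79 THz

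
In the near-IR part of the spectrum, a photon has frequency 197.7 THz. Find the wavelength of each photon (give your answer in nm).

Take c = 2.99792458 × 10^8 m/s.
First convert: f = 197.7 THz = 1.977 × 10^14 Hz.
Since λ = c/f for a photon, λ = 1.516 × 10^-6 m.
Converting to nm: λ = 1516 nm ≈ 1520 nm.

1520 nm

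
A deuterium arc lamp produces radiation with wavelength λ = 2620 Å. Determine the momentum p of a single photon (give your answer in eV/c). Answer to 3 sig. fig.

Use h = 6.62607015 × 10^-34 J·s, c = 2.99792458 × 10^8 m/s, 1 eV = 1.602176634 × 10^-19 J.
First convert: λ = 2620 Å = 2.62 × 10^-7 m.
Since p = h/λ for a photon, p = 2.529 × 10^-27 kg·m/s.
Converting to eV/c: p = 4.732 eV/c ≈ 4.73 eV/c.

4.73 eV/c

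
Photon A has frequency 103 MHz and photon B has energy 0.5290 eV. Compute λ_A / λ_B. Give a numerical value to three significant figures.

1.24e6

λ_A = 2.911 m (from frequency = 103 MHz, via λ = c/f).
λ_B = 2.344e-6 m (from energy = 0.5290 eV, via λ = hc/E).
Ratio = 2.911 / 2.344e-6 = 1.24e6.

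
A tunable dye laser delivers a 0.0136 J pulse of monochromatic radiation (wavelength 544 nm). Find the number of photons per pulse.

Per-photon energy: E = 3.652e-19 J (from wavelength = 544 nm).
N = E_total / E_photon = 0.0136 J / 3.652e-19 J = 3.72e16.

3.72e16 photons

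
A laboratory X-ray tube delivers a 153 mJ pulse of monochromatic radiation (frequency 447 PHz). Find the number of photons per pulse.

5.17 × 10^14 photons

Per-photon energy: E = 2.962 × 10^-16 J (from frequency = 447 PHz).
N = E_total / E_photon = 0.153 J / 2.962 × 10^-16 J = 5.17 × 10^14.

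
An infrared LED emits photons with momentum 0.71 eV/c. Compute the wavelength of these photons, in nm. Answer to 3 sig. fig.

1750 nm

(h = 6.62607015 × 10^-34 J·s, c = 2.99792458 × 10^8 m/s, 1 eV = 1.602176634 × 10^-19 J.)
Convert to SI: p = 0.71 eV/c = 3.7944 × 10^-28 kg·m/s.
For a photon λ = h/p, so λ = 1.746 × 10^-6 m.
Converting to nm: λ = 1746 nm ≈ 1750 nm.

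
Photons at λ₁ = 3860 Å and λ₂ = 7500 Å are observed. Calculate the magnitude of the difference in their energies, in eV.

Using E = hc/λ: E₁ = 5.146e-19 J, E₂ = 2.649e-19 J.
|ΔE| = |5.146e-19 − 2.649e-19| = 2.50e-19 J = 1.56 eV.

1.56 eV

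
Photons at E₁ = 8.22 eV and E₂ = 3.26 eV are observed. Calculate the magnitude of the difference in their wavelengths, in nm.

229 nm

Using λ = hc/E: λ₁ = 1.508·10^-7 m, λ₂ = 3.803·10^-7 m.
|Δλ| = |1.508·10^-7 − 3.803·10^-7| = 2.29·10^-7 m = 229 nm.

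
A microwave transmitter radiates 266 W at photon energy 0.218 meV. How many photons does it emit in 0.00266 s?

Total energy: E_total = P·t = 266 × 0.00266 = 0.7076 J.
Per-photon energy: E = 3.493e-23 J.
N = E_total / E_photon = 2.03e22.

2.03e22 photons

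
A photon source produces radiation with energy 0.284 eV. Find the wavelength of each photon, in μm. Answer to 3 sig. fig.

4.37 μm

Use h = 6.62607015 × 10^-34 J·s, c = 2.99792458 × 10^8 m/s, 1 eV = 1.602176634 × 10^-19 J.
First convert: E = 0.284 eV = 4.5502 × 10^-20 J.
The photon relation is λ = hc/E, giving λ = 4.366 × 10^-6 m.
Converting to μm: λ = 4.366 μm ≈ 4.37 μm.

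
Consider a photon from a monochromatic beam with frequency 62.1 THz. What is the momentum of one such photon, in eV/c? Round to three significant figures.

(h = 6.62607015e-34 J·s, c = 2.99792458e8 m/s, 1 eV = 1.602176634e-19 J.)
In SI units: f = 62.1 THz = 6.21e13 Hz.
Since p = hf/c for a photon, p = 1.373e-28 kg·m/s.
Converting to eV/c: p = 0.2568 eV/c ≈ 0.257 eV/c.

0.257 eV/c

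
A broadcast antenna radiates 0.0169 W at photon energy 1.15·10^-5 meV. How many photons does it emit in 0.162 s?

Total energy: E_total = P·t = 0.0169 × 0.162 = 0.002738 J.
Per-photon energy: E = 1.843·10^-27 J.
N = E_total / E_photon = 1.49·10^24.

1.49·10^24 photons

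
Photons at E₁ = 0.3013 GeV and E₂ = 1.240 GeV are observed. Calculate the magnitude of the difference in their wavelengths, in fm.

Using λ = hc/E: λ₁ = 4.1150 × 10^-15 m, λ₂ = 9.9987 × 10^-16 m.
|Δλ| = |4.1150 × 10^-15 − 9.9987 × 10^-16| = 3.12 × 10^-15 m = 3.12 fm.

3.12 fm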